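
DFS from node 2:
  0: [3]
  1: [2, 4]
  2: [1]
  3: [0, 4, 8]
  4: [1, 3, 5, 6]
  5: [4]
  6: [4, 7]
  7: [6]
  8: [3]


Visit 2, push [1]
Visit 1, push [4]
Visit 4, push [6, 5, 3]
Visit 3, push [8, 0]
Visit 0, push []
Visit 8, push []
Visit 5, push []
Visit 6, push [7]
Visit 7, push []

DFS order: [2, 1, 4, 3, 0, 8, 5, 6, 7]


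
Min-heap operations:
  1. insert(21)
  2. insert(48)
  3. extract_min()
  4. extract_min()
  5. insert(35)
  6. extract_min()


insert(21) -> [21]
insert(48) -> [21, 48]
extract_min()->21, [48]
extract_min()->48, []
insert(35) -> [35]
extract_min()->35, []

Final heap: []


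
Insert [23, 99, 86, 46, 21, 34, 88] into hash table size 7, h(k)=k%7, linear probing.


Insert 23: h=2 -> slot 2
Insert 99: h=1 -> slot 1
Insert 86: h=2, 1 probes -> slot 3
Insert 46: h=4 -> slot 4
Insert 21: h=0 -> slot 0
Insert 34: h=6 -> slot 6
Insert 88: h=4, 1 probes -> slot 5

Table: [21, 99, 23, 86, 46, 88, 34]


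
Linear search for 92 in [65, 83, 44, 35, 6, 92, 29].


i=0: 65!=92
i=1: 83!=92
i=2: 44!=92
i=3: 35!=92
i=4: 6!=92
i=5: 92==92 found!

Found at 5, 6 comps


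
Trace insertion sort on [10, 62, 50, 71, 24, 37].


Initial: [10, 62, 50, 71, 24, 37]
Insert 62: [10, 62, 50, 71, 24, 37]
Insert 50: [10, 50, 62, 71, 24, 37]
Insert 71: [10, 50, 62, 71, 24, 37]
Insert 24: [10, 24, 50, 62, 71, 37]
Insert 37: [10, 24, 37, 50, 62, 71]

Sorted: [10, 24, 37, 50, 62, 71]


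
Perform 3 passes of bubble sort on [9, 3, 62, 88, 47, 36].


Initial: [9, 3, 62, 88, 47, 36]
Pass 1: [3, 9, 62, 47, 36, 88] (3 swaps)
Pass 2: [3, 9, 47, 36, 62, 88] (2 swaps)
Pass 3: [3, 9, 36, 47, 62, 88] (1 swaps)

After 3 passes: [3, 9, 36, 47, 62, 88]


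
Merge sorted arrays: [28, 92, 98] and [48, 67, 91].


Take 28 from A
Take 48 from B
Take 67 from B
Take 91 from B

Merged: [28, 48, 67, 91, 92, 98]


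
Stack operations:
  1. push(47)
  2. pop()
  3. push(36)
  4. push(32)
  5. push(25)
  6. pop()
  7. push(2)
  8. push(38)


push(47) -> [47]
pop()->47, []
push(36) -> [36]
push(32) -> [36, 32]
push(25) -> [36, 32, 25]
pop()->25, [36, 32]
push(2) -> [36, 32, 2]
push(38) -> [36, 32, 2, 38]

Final stack: [36, 32, 2, 38]


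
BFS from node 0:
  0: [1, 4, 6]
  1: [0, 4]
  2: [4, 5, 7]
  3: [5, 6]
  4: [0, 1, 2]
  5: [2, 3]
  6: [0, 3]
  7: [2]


Visit 0, enqueue [1, 4, 6]
Visit 1, enqueue []
Visit 4, enqueue [2]
Visit 6, enqueue [3]
Visit 2, enqueue [5, 7]
Visit 3, enqueue []
Visit 5, enqueue []
Visit 7, enqueue []

BFS order: [0, 1, 4, 6, 2, 3, 5, 7]


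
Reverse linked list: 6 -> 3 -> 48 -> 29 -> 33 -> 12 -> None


Step 1: curr=6, set curr.next=prev(None) | reversed so far: 6
Step 2: curr=3, set curr.next=prev(6) | reversed so far: 3 -> 6
Step 3: curr=48, set curr.next=prev(3) | reversed so far: 48 -> 3 -> 6
Step 4: curr=29, set curr.next=prev(48) | reversed so far: 29 -> 48 -> 3 -> 6
Step 5: curr=33, set curr.next=prev(29) | reversed so far: 33 -> 29 -> 48 -> 3 -> 6
Step 6: curr=12, set curr.next=prev(33) | reversed so far: 12 -> 33 -> 29 -> 48 -> 3 -> 6

12 -> 33 -> 29 -> 48 -> 3 -> 6 -> None


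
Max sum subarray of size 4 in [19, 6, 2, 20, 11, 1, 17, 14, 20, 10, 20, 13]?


[0:4]: 47
[1:5]: 39
[2:6]: 34
[3:7]: 49
[4:8]: 43
[5:9]: 52
[6:10]: 61
[7:11]: 64
[8:12]: 63

Max: 64 at [7:11]


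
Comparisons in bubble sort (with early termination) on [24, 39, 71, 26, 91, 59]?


Algorithm: bubble sort (with early termination)
Input: [24, 39, 71, 26, 91, 59]
Sorted: [24, 26, 39, 59, 71, 91]

12


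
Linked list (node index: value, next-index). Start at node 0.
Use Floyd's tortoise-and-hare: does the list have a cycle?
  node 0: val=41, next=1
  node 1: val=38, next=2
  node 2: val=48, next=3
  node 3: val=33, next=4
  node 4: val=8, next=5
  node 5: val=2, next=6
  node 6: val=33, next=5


Floyd's tortoise (slow, +1) and hare (fast, +2):
  init: slow=0, fast=0
  step 1: slow=1, fast=2
  step 2: slow=2, fast=4
  step 3: slow=3, fast=6
  step 4: slow=4, fast=6
  step 5: slow=5, fast=6
  step 6: slow=6, fast=6
  slow == fast at node 6: cycle detected

Cycle: yes


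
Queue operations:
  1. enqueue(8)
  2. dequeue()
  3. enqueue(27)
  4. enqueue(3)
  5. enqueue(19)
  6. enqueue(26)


enqueue(8) -> [8]
dequeue()->8, []
enqueue(27) -> [27]
enqueue(3) -> [27, 3]
enqueue(19) -> [27, 3, 19]
enqueue(26) -> [27, 3, 19, 26]

Final queue: [27, 3, 19, 26]


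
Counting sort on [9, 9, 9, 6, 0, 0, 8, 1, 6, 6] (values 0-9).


Input: [9, 9, 9, 6, 0, 0, 8, 1, 6, 6]
Counts: [2, 1, 0, 0, 0, 0, 3, 0, 1, 3]

Sorted: [0, 0, 1, 6, 6, 6, 8, 9, 9, 9]


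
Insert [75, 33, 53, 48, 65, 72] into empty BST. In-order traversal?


Insert 75: root
Insert 33: L from 75
Insert 53: L from 75 -> R from 33
Insert 48: L from 75 -> R from 33 -> L from 53
Insert 65: L from 75 -> R from 33 -> R from 53
Insert 72: L from 75 -> R from 33 -> R from 53 -> R from 65

In-order: [33, 48, 53, 65, 72, 75]


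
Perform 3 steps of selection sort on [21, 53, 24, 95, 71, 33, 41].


Initial: [21, 53, 24, 95, 71, 33, 41]
Step 1: min=21 at 0
  Swap: [21, 53, 24, 95, 71, 33, 41]
Step 2: min=24 at 2
  Swap: [21, 24, 53, 95, 71, 33, 41]
Step 3: min=33 at 5
  Swap: [21, 24, 33, 95, 71, 53, 41]

After 3 steps: [21, 24, 33, 95, 71, 53, 41]


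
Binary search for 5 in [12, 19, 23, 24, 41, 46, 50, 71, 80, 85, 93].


Step 1: lo=0, hi=10, mid=5, val=46
Step 2: lo=0, hi=4, mid=2, val=23
Step 3: lo=0, hi=1, mid=0, val=12

Not found


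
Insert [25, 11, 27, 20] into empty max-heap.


Insert 25: [25]
Insert 11: [25, 11]
Insert 27: [27, 11, 25]
Insert 20: [27, 20, 25, 11]

Final heap: [27, 20, 25, 11]


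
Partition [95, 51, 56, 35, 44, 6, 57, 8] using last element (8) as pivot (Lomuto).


Pivot: 8
  6 <= 8: swap -> [6, 51, 56, 35, 44, 95, 57, 8]
Place pivot at 1: [6, 8, 56, 35, 44, 95, 57, 51]

Partitioned: [6, 8, 56, 35, 44, 95, 57, 51]


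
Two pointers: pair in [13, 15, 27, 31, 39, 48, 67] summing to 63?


lo=0(13)+hi=6(67)=80
lo=0(13)+hi=5(48)=61
lo=1(15)+hi=5(48)=63

Yes: 15+48=63


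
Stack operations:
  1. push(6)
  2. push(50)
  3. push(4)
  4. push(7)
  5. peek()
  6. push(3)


push(6) -> [6]
push(50) -> [6, 50]
push(4) -> [6, 50, 4]
push(7) -> [6, 50, 4, 7]
peek()->7
push(3) -> [6, 50, 4, 7, 3]

Final stack: [6, 50, 4, 7, 3]


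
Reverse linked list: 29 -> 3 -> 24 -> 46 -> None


Step 1: curr=29, set curr.next=prev(None) | reversed so far: 29
Step 2: curr=3, set curr.next=prev(29) | reversed so far: 3 -> 29
Step 3: curr=24, set curr.next=prev(3) | reversed so far: 24 -> 3 -> 29
Step 4: curr=46, set curr.next=prev(24) | reversed so far: 46 -> 24 -> 3 -> 29

46 -> 24 -> 3 -> 29 -> None


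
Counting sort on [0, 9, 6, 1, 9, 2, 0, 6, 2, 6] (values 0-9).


Input: [0, 9, 6, 1, 9, 2, 0, 6, 2, 6]
Counts: [2, 1, 2, 0, 0, 0, 3, 0, 0, 2]

Sorted: [0, 0, 1, 2, 2, 6, 6, 6, 9, 9]


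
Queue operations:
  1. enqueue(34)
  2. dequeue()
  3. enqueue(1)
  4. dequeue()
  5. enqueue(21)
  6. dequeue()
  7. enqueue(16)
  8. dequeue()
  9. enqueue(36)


enqueue(34) -> [34]
dequeue()->34, []
enqueue(1) -> [1]
dequeue()->1, []
enqueue(21) -> [21]
dequeue()->21, []
enqueue(16) -> [16]
dequeue()->16, []
enqueue(36) -> [36]

Final queue: [36]


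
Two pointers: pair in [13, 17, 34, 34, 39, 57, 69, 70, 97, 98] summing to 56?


lo=0(13)+hi=9(98)=111
lo=0(13)+hi=8(97)=110
lo=0(13)+hi=7(70)=83
lo=0(13)+hi=6(69)=82
lo=0(13)+hi=5(57)=70
lo=0(13)+hi=4(39)=52
lo=1(17)+hi=4(39)=56

Yes: 17+39=56


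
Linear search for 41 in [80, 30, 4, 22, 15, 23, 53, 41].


i=0: 80!=41
i=1: 30!=41
i=2: 4!=41
i=3: 22!=41
i=4: 15!=41
i=5: 23!=41
i=6: 53!=41
i=7: 41==41 found!

Found at 7, 8 comps


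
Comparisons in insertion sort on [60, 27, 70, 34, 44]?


Algorithm: insertion sort
Input: [60, 27, 70, 34, 44]
Sorted: [27, 34, 44, 60, 70]

8


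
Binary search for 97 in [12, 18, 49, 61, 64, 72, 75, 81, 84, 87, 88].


Step 1: lo=0, hi=10, mid=5, val=72
Step 2: lo=6, hi=10, mid=8, val=84
Step 3: lo=9, hi=10, mid=9, val=87
Step 4: lo=10, hi=10, mid=10, val=88

Not found


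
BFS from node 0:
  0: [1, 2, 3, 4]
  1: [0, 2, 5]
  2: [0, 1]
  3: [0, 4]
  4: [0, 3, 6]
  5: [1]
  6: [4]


Visit 0, enqueue [1, 2, 3, 4]
Visit 1, enqueue [5]
Visit 2, enqueue []
Visit 3, enqueue []
Visit 4, enqueue [6]
Visit 5, enqueue []
Visit 6, enqueue []

BFS order: [0, 1, 2, 3, 4, 5, 6]


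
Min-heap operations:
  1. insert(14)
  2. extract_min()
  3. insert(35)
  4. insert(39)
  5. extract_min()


insert(14) -> [14]
extract_min()->14, []
insert(35) -> [35]
insert(39) -> [35, 39]
extract_min()->35, [39]

Final heap: [39]


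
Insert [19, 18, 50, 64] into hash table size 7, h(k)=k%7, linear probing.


Insert 19: h=5 -> slot 5
Insert 18: h=4 -> slot 4
Insert 50: h=1 -> slot 1
Insert 64: h=1, 1 probes -> slot 2

Table: [None, 50, 64, None, 18, 19, None]


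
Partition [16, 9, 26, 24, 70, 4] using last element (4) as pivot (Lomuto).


Pivot: 4
Place pivot at 0: [4, 9, 26, 24, 70, 16]

Partitioned: [4, 9, 26, 24, 70, 16]


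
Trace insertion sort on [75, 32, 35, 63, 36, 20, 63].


Initial: [75, 32, 35, 63, 36, 20, 63]
Insert 32: [32, 75, 35, 63, 36, 20, 63]
Insert 35: [32, 35, 75, 63, 36, 20, 63]
Insert 63: [32, 35, 63, 75, 36, 20, 63]
Insert 36: [32, 35, 36, 63, 75, 20, 63]
Insert 20: [20, 32, 35, 36, 63, 75, 63]
Insert 63: [20, 32, 35, 36, 63, 63, 75]

Sorted: [20, 32, 35, 36, 63, 63, 75]


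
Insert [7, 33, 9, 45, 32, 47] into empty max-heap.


Insert 7: [7]
Insert 33: [33, 7]
Insert 9: [33, 7, 9]
Insert 45: [45, 33, 9, 7]
Insert 32: [45, 33, 9, 7, 32]
Insert 47: [47, 33, 45, 7, 32, 9]

Final heap: [47, 33, 45, 7, 32, 9]


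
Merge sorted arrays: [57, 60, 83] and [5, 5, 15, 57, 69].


Take 5 from B
Take 5 from B
Take 15 from B
Take 57 from A
Take 57 from B
Take 60 from A
Take 69 from B

Merged: [5, 5, 15, 57, 57, 60, 69, 83]


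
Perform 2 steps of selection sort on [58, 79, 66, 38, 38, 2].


Initial: [58, 79, 66, 38, 38, 2]
Step 1: min=2 at 5
  Swap: [2, 79, 66, 38, 38, 58]
Step 2: min=38 at 3
  Swap: [2, 38, 66, 79, 38, 58]

After 2 steps: [2, 38, 66, 79, 38, 58]


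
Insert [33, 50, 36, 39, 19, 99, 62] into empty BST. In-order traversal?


Insert 33: root
Insert 50: R from 33
Insert 36: R from 33 -> L from 50
Insert 39: R from 33 -> L from 50 -> R from 36
Insert 19: L from 33
Insert 99: R from 33 -> R from 50
Insert 62: R from 33 -> R from 50 -> L from 99

In-order: [19, 33, 36, 39, 50, 62, 99]


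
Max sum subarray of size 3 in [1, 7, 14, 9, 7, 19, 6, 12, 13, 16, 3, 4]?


[0:3]: 22
[1:4]: 30
[2:5]: 30
[3:6]: 35
[4:7]: 32
[5:8]: 37
[6:9]: 31
[7:10]: 41
[8:11]: 32
[9:12]: 23

Max: 41 at [7:10]


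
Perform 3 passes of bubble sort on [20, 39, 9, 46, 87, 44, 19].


Initial: [20, 39, 9, 46, 87, 44, 19]
Pass 1: [20, 9, 39, 46, 44, 19, 87] (3 swaps)
Pass 2: [9, 20, 39, 44, 19, 46, 87] (3 swaps)
Pass 3: [9, 20, 39, 19, 44, 46, 87] (1 swaps)

After 3 passes: [9, 20, 39, 19, 44, 46, 87]


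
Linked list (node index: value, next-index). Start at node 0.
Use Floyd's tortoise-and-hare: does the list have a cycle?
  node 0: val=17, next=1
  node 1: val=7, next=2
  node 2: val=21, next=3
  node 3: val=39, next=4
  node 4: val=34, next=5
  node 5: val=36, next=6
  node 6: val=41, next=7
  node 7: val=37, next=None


Floyd's tortoise (slow, +1) and hare (fast, +2):
  init: slow=0, fast=0
  step 1: slow=1, fast=2
  step 2: slow=2, fast=4
  step 3: slow=3, fast=6
  step 4: fast 6->7->None, no cycle

Cycle: no


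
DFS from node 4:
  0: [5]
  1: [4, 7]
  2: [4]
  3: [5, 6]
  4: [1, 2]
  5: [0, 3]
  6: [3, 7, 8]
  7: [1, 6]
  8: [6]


Visit 4, push [2, 1]
Visit 1, push [7]
Visit 7, push [6]
Visit 6, push [8, 3]
Visit 3, push [5]
Visit 5, push [0]
Visit 0, push []
Visit 8, push []
Visit 2, push []

DFS order: [4, 1, 7, 6, 3, 5, 0, 8, 2]


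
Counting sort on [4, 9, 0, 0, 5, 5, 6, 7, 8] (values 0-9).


Input: [4, 9, 0, 0, 5, 5, 6, 7, 8]
Counts: [2, 0, 0, 0, 1, 2, 1, 1, 1, 1]

Sorted: [0, 0, 4, 5, 5, 6, 7, 8, 9]


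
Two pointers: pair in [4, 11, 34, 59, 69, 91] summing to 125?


lo=0(4)+hi=5(91)=95
lo=1(11)+hi=5(91)=102
lo=2(34)+hi=5(91)=125

Yes: 34+91=125


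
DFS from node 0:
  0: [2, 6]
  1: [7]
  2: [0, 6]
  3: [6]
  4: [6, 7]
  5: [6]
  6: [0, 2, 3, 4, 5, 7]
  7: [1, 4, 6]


Visit 0, push [6, 2]
Visit 2, push [6]
Visit 6, push [7, 5, 4, 3]
Visit 3, push []
Visit 4, push [7]
Visit 7, push [1]
Visit 1, push []
Visit 5, push []

DFS order: [0, 2, 6, 3, 4, 7, 1, 5]


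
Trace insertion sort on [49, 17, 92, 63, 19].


Initial: [49, 17, 92, 63, 19]
Insert 17: [17, 49, 92, 63, 19]
Insert 92: [17, 49, 92, 63, 19]
Insert 63: [17, 49, 63, 92, 19]
Insert 19: [17, 19, 49, 63, 92]

Sorted: [17, 19, 49, 63, 92]


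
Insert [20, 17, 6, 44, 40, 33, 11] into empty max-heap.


Insert 20: [20]
Insert 17: [20, 17]
Insert 6: [20, 17, 6]
Insert 44: [44, 20, 6, 17]
Insert 40: [44, 40, 6, 17, 20]
Insert 33: [44, 40, 33, 17, 20, 6]
Insert 11: [44, 40, 33, 17, 20, 6, 11]

Final heap: [44, 40, 33, 17, 20, 6, 11]


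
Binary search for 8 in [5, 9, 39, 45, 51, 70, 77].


Step 1: lo=0, hi=6, mid=3, val=45
Step 2: lo=0, hi=2, mid=1, val=9
Step 3: lo=0, hi=0, mid=0, val=5

Not found


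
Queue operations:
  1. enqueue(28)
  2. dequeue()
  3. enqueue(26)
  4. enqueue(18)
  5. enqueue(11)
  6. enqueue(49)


enqueue(28) -> [28]
dequeue()->28, []
enqueue(26) -> [26]
enqueue(18) -> [26, 18]
enqueue(11) -> [26, 18, 11]
enqueue(49) -> [26, 18, 11, 49]

Final queue: [26, 18, 11, 49]


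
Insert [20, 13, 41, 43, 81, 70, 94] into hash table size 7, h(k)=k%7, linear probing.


Insert 20: h=6 -> slot 6
Insert 13: h=6, 1 probes -> slot 0
Insert 41: h=6, 2 probes -> slot 1
Insert 43: h=1, 1 probes -> slot 2
Insert 81: h=4 -> slot 4
Insert 70: h=0, 3 probes -> slot 3
Insert 94: h=3, 2 probes -> slot 5

Table: [13, 41, 43, 70, 81, 94, 20]


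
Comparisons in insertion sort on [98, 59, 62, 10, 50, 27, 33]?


Algorithm: insertion sort
Input: [98, 59, 62, 10, 50, 27, 33]
Sorted: [10, 27, 33, 50, 59, 62, 98]

20


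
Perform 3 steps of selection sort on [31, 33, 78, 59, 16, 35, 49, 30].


Initial: [31, 33, 78, 59, 16, 35, 49, 30]
Step 1: min=16 at 4
  Swap: [16, 33, 78, 59, 31, 35, 49, 30]
Step 2: min=30 at 7
  Swap: [16, 30, 78, 59, 31, 35, 49, 33]
Step 3: min=31 at 4
  Swap: [16, 30, 31, 59, 78, 35, 49, 33]

After 3 steps: [16, 30, 31, 59, 78, 35, 49, 33]


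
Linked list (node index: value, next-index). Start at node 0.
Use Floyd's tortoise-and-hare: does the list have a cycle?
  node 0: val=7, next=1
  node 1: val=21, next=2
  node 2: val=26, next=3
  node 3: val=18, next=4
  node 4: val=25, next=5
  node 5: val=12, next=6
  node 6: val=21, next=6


Floyd's tortoise (slow, +1) and hare (fast, +2):
  init: slow=0, fast=0
  step 1: slow=1, fast=2
  step 2: slow=2, fast=4
  step 3: slow=3, fast=6
  step 4: slow=4, fast=6
  step 5: slow=5, fast=6
  step 6: slow=6, fast=6
  slow == fast at node 6: cycle detected

Cycle: yes


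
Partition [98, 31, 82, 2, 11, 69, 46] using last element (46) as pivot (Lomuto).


Pivot: 46
  31 <= 46: swap -> [31, 98, 82, 2, 11, 69, 46]
  2 <= 46: swap -> [31, 2, 82, 98, 11, 69, 46]
  11 <= 46: swap -> [31, 2, 11, 98, 82, 69, 46]
Place pivot at 3: [31, 2, 11, 46, 82, 69, 98]

Partitioned: [31, 2, 11, 46, 82, 69, 98]


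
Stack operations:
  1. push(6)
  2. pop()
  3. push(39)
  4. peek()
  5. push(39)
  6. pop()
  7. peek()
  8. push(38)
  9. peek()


push(6) -> [6]
pop()->6, []
push(39) -> [39]
peek()->39
push(39) -> [39, 39]
pop()->39, [39]
peek()->39
push(38) -> [39, 38]
peek()->38

Final stack: [39, 38]


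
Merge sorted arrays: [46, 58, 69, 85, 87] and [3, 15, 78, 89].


Take 3 from B
Take 15 from B
Take 46 from A
Take 58 from A
Take 69 from A
Take 78 from B
Take 85 from A
Take 87 from A

Merged: [3, 15, 46, 58, 69, 78, 85, 87, 89]


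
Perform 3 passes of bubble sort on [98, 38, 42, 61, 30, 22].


Initial: [98, 38, 42, 61, 30, 22]
Pass 1: [38, 42, 61, 30, 22, 98] (5 swaps)
Pass 2: [38, 42, 30, 22, 61, 98] (2 swaps)
Pass 3: [38, 30, 22, 42, 61, 98] (2 swaps)

After 3 passes: [38, 30, 22, 42, 61, 98]


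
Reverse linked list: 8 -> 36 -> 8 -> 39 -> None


Step 1: curr=8, set curr.next=prev(None) | reversed so far: 8
Step 2: curr=36, set curr.next=prev(8) | reversed so far: 36 -> 8
Step 3: curr=8, set curr.next=prev(36) | reversed so far: 8 -> 36 -> 8
Step 4: curr=39, set curr.next=prev(8) | reversed so far: 39 -> 8 -> 36 -> 8

39 -> 8 -> 36 -> 8 -> None


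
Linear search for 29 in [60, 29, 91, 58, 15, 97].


i=0: 60!=29
i=1: 29==29 found!

Found at 1, 2 comps


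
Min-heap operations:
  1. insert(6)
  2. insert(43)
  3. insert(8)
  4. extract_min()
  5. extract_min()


insert(6) -> [6]
insert(43) -> [6, 43]
insert(8) -> [6, 43, 8]
extract_min()->6, [8, 43]
extract_min()->8, [43]

Final heap: [43]


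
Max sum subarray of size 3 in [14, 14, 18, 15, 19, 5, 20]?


[0:3]: 46
[1:4]: 47
[2:5]: 52
[3:6]: 39
[4:7]: 44

Max: 52 at [2:5]


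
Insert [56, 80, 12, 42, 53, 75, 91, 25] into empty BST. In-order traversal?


Insert 56: root
Insert 80: R from 56
Insert 12: L from 56
Insert 42: L from 56 -> R from 12
Insert 53: L from 56 -> R from 12 -> R from 42
Insert 75: R from 56 -> L from 80
Insert 91: R from 56 -> R from 80
Insert 25: L from 56 -> R from 12 -> L from 42

In-order: [12, 25, 42, 53, 56, 75, 80, 91]


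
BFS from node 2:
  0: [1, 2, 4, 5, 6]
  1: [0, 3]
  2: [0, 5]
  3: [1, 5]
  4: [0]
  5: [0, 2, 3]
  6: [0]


Visit 2, enqueue [0, 5]
Visit 0, enqueue [1, 4, 6]
Visit 5, enqueue [3]
Visit 1, enqueue []
Visit 4, enqueue []
Visit 6, enqueue []
Visit 3, enqueue []

BFS order: [2, 0, 5, 1, 4, 6, 3]


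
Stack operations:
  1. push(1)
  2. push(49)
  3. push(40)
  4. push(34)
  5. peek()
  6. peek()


push(1) -> [1]
push(49) -> [1, 49]
push(40) -> [1, 49, 40]
push(34) -> [1, 49, 40, 34]
peek()->34
peek()->34

Final stack: [1, 49, 40, 34]


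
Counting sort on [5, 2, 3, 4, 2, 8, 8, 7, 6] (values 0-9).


Input: [5, 2, 3, 4, 2, 8, 8, 7, 6]
Counts: [0, 0, 2, 1, 1, 1, 1, 1, 2, 0]

Sorted: [2, 2, 3, 4, 5, 6, 7, 8, 8]


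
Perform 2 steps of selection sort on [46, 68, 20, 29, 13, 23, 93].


Initial: [46, 68, 20, 29, 13, 23, 93]
Step 1: min=13 at 4
  Swap: [13, 68, 20, 29, 46, 23, 93]
Step 2: min=20 at 2
  Swap: [13, 20, 68, 29, 46, 23, 93]

After 2 steps: [13, 20, 68, 29, 46, 23, 93]


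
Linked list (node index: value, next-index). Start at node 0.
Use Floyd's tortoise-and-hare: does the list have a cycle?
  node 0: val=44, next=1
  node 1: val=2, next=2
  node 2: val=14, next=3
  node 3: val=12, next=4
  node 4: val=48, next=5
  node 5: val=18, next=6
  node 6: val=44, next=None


Floyd's tortoise (slow, +1) and hare (fast, +2):
  init: slow=0, fast=0
  step 1: slow=1, fast=2
  step 2: slow=2, fast=4
  step 3: slow=3, fast=6
  step 4: fast -> None, no cycle

Cycle: no


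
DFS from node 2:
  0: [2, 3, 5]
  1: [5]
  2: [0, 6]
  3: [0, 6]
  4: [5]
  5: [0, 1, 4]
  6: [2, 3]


Visit 2, push [6, 0]
Visit 0, push [5, 3]
Visit 3, push [6]
Visit 6, push []
Visit 5, push [4, 1]
Visit 1, push []
Visit 4, push []

DFS order: [2, 0, 3, 6, 5, 1, 4]


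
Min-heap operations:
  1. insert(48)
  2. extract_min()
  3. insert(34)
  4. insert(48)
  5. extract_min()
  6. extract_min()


insert(48) -> [48]
extract_min()->48, []
insert(34) -> [34]
insert(48) -> [34, 48]
extract_min()->34, [48]
extract_min()->48, []

Final heap: []


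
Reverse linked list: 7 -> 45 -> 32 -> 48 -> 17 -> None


Step 1: curr=7, set curr.next=prev(None) | reversed so far: 7
Step 2: curr=45, set curr.next=prev(7) | reversed so far: 45 -> 7
Step 3: curr=32, set curr.next=prev(45) | reversed so far: 32 -> 45 -> 7
Step 4: curr=48, set curr.next=prev(32) | reversed so far: 48 -> 32 -> 45 -> 7
Step 5: curr=17, set curr.next=prev(48) | reversed so far: 17 -> 48 -> 32 -> 45 -> 7

17 -> 48 -> 32 -> 45 -> 7 -> None


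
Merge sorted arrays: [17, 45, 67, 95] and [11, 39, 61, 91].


Take 11 from B
Take 17 from A
Take 39 from B
Take 45 from A
Take 61 from B
Take 67 from A
Take 91 from B

Merged: [11, 17, 39, 45, 61, 67, 91, 95]


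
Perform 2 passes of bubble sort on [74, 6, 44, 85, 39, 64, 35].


Initial: [74, 6, 44, 85, 39, 64, 35]
Pass 1: [6, 44, 74, 39, 64, 35, 85] (5 swaps)
Pass 2: [6, 44, 39, 64, 35, 74, 85] (3 swaps)

After 2 passes: [6, 44, 39, 64, 35, 74, 85]


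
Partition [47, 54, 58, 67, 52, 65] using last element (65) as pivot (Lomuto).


Pivot: 65
  47 <= 65: advance i (no swap)
  54 <= 65: advance i (no swap)
  58 <= 65: advance i (no swap)
  52 <= 65: swap -> [47, 54, 58, 52, 67, 65]
Place pivot at 4: [47, 54, 58, 52, 65, 67]

Partitioned: [47, 54, 58, 52, 65, 67]


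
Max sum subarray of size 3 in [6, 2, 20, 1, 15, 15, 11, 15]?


[0:3]: 28
[1:4]: 23
[2:5]: 36
[3:6]: 31
[4:7]: 41
[5:8]: 41

Max: 41 at [4:7]


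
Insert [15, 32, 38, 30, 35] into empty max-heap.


Insert 15: [15]
Insert 32: [32, 15]
Insert 38: [38, 15, 32]
Insert 30: [38, 30, 32, 15]
Insert 35: [38, 35, 32, 15, 30]

Final heap: [38, 35, 32, 15, 30]


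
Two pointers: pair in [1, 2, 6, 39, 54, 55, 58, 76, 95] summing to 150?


lo=0(1)+hi=8(95)=96
lo=1(2)+hi=8(95)=97
lo=2(6)+hi=8(95)=101
lo=3(39)+hi=8(95)=134
lo=4(54)+hi=8(95)=149
lo=5(55)+hi=8(95)=150

Yes: 55+95=150


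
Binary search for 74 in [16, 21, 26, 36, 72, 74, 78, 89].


Step 1: lo=0, hi=7, mid=3, val=36
Step 2: lo=4, hi=7, mid=5, val=74

Found at index 5


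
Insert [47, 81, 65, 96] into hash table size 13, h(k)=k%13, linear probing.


Insert 47: h=8 -> slot 8
Insert 81: h=3 -> slot 3
Insert 65: h=0 -> slot 0
Insert 96: h=5 -> slot 5

Table: [65, None, None, 81, None, 96, None, None, 47, None, None, None, None]


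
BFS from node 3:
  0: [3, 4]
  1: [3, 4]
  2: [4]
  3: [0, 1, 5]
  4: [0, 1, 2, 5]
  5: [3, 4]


Visit 3, enqueue [0, 1, 5]
Visit 0, enqueue [4]
Visit 1, enqueue []
Visit 5, enqueue []
Visit 4, enqueue [2]
Visit 2, enqueue []

BFS order: [3, 0, 1, 5, 4, 2]


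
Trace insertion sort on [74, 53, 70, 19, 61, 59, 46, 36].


Initial: [74, 53, 70, 19, 61, 59, 46, 36]
Insert 53: [53, 74, 70, 19, 61, 59, 46, 36]
Insert 70: [53, 70, 74, 19, 61, 59, 46, 36]
Insert 19: [19, 53, 70, 74, 61, 59, 46, 36]
Insert 61: [19, 53, 61, 70, 74, 59, 46, 36]
Insert 59: [19, 53, 59, 61, 70, 74, 46, 36]
Insert 46: [19, 46, 53, 59, 61, 70, 74, 36]
Insert 36: [19, 36, 46, 53, 59, 61, 70, 74]

Sorted: [19, 36, 46, 53, 59, 61, 70, 74]


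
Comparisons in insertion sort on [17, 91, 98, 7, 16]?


Algorithm: insertion sort
Input: [17, 91, 98, 7, 16]
Sorted: [7, 16, 17, 91, 98]

9


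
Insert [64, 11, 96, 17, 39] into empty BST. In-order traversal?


Insert 64: root
Insert 11: L from 64
Insert 96: R from 64
Insert 17: L from 64 -> R from 11
Insert 39: L from 64 -> R from 11 -> R from 17

In-order: [11, 17, 39, 64, 96]


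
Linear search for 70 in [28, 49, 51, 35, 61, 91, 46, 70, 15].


i=0: 28!=70
i=1: 49!=70
i=2: 51!=70
i=3: 35!=70
i=4: 61!=70
i=5: 91!=70
i=6: 46!=70
i=7: 70==70 found!

Found at 7, 8 comps


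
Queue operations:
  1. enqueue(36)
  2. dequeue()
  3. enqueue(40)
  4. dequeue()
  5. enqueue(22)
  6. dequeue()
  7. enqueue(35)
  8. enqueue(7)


enqueue(36) -> [36]
dequeue()->36, []
enqueue(40) -> [40]
dequeue()->40, []
enqueue(22) -> [22]
dequeue()->22, []
enqueue(35) -> [35]
enqueue(7) -> [35, 7]

Final queue: [35, 7]


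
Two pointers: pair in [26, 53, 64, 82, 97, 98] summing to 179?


lo=0(26)+hi=5(98)=124
lo=1(53)+hi=5(98)=151
lo=2(64)+hi=5(98)=162
lo=3(82)+hi=5(98)=180
lo=3(82)+hi=4(97)=179

Yes: 82+97=179


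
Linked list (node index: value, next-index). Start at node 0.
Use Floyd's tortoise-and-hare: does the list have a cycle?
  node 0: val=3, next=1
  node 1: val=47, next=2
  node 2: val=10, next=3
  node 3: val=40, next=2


Floyd's tortoise (slow, +1) and hare (fast, +2):
  init: slow=0, fast=0
  step 1: slow=1, fast=2
  step 2: slow=2, fast=2
  slow == fast at node 2: cycle detected

Cycle: yes


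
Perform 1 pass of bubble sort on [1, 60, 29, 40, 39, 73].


Initial: [1, 60, 29, 40, 39, 73]
Pass 1: [1, 29, 40, 39, 60, 73] (3 swaps)

After 1 pass: [1, 29, 40, 39, 60, 73]


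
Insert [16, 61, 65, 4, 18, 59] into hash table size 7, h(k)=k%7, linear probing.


Insert 16: h=2 -> slot 2
Insert 61: h=5 -> slot 5
Insert 65: h=2, 1 probes -> slot 3
Insert 4: h=4 -> slot 4
Insert 18: h=4, 2 probes -> slot 6
Insert 59: h=3, 4 probes -> slot 0

Table: [59, None, 16, 65, 4, 61, 18]


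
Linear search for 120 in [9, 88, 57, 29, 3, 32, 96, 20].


i=0: 9!=120
i=1: 88!=120
i=2: 57!=120
i=3: 29!=120
i=4: 3!=120
i=5: 32!=120
i=6: 96!=120
i=7: 20!=120

Not found, 8 comps


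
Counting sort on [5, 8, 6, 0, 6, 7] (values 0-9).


Input: [5, 8, 6, 0, 6, 7]
Counts: [1, 0, 0, 0, 0, 1, 2, 1, 1, 0]

Sorted: [0, 5, 6, 6, 7, 8]


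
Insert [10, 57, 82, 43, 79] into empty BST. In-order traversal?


Insert 10: root
Insert 57: R from 10
Insert 82: R from 10 -> R from 57
Insert 43: R from 10 -> L from 57
Insert 79: R from 10 -> R from 57 -> L from 82

In-order: [10, 43, 57, 79, 82]


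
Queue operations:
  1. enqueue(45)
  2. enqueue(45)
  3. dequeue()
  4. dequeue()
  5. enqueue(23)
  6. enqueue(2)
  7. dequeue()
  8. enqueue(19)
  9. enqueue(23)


enqueue(45) -> [45]
enqueue(45) -> [45, 45]
dequeue()->45, [45]
dequeue()->45, []
enqueue(23) -> [23]
enqueue(2) -> [23, 2]
dequeue()->23, [2]
enqueue(19) -> [2, 19]
enqueue(23) -> [2, 19, 23]

Final queue: [2, 19, 23]


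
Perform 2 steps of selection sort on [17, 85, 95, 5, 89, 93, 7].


Initial: [17, 85, 95, 5, 89, 93, 7]
Step 1: min=5 at 3
  Swap: [5, 85, 95, 17, 89, 93, 7]
Step 2: min=7 at 6
  Swap: [5, 7, 95, 17, 89, 93, 85]

After 2 steps: [5, 7, 95, 17, 89, 93, 85]


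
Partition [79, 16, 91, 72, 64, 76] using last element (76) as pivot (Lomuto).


Pivot: 76
  16 <= 76: swap -> [16, 79, 91, 72, 64, 76]
  72 <= 76: swap -> [16, 72, 91, 79, 64, 76]
  64 <= 76: swap -> [16, 72, 64, 79, 91, 76]
Place pivot at 3: [16, 72, 64, 76, 91, 79]

Partitioned: [16, 72, 64, 76, 91, 79]


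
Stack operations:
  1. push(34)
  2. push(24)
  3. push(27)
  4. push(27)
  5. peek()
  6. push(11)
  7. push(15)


push(34) -> [34]
push(24) -> [34, 24]
push(27) -> [34, 24, 27]
push(27) -> [34, 24, 27, 27]
peek()->27
push(11) -> [34, 24, 27, 27, 11]
push(15) -> [34, 24, 27, 27, 11, 15]

Final stack: [34, 24, 27, 27, 11, 15]


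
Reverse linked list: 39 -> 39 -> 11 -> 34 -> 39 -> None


Step 1: curr=39, set curr.next=prev(None) | reversed so far: 39
Step 2: curr=39, set curr.next=prev(39) | reversed so far: 39 -> 39
Step 3: curr=11, set curr.next=prev(39) | reversed so far: 11 -> 39 -> 39
Step 4: curr=34, set curr.next=prev(11) | reversed so far: 34 -> 11 -> 39 -> 39
Step 5: curr=39, set curr.next=prev(34) | reversed so far: 39 -> 34 -> 11 -> 39 -> 39

39 -> 34 -> 11 -> 39 -> 39 -> None


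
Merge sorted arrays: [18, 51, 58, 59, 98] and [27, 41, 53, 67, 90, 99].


Take 18 from A
Take 27 from B
Take 41 from B
Take 51 from A
Take 53 from B
Take 58 from A
Take 59 from A
Take 67 from B
Take 90 from B
Take 98 from A

Merged: [18, 27, 41, 51, 53, 58, 59, 67, 90, 98, 99]


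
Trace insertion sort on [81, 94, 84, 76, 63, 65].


Initial: [81, 94, 84, 76, 63, 65]
Insert 94: [81, 94, 84, 76, 63, 65]
Insert 84: [81, 84, 94, 76, 63, 65]
Insert 76: [76, 81, 84, 94, 63, 65]
Insert 63: [63, 76, 81, 84, 94, 65]
Insert 65: [63, 65, 76, 81, 84, 94]

Sorted: [63, 65, 76, 81, 84, 94]


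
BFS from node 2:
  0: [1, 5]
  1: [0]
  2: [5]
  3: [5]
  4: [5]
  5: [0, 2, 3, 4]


Visit 2, enqueue [5]
Visit 5, enqueue [0, 3, 4]
Visit 0, enqueue [1]
Visit 3, enqueue []
Visit 4, enqueue []
Visit 1, enqueue []

BFS order: [2, 5, 0, 3, 4, 1]


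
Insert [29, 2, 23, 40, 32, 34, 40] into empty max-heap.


Insert 29: [29]
Insert 2: [29, 2]
Insert 23: [29, 2, 23]
Insert 40: [40, 29, 23, 2]
Insert 32: [40, 32, 23, 2, 29]
Insert 34: [40, 32, 34, 2, 29, 23]
Insert 40: [40, 32, 40, 2, 29, 23, 34]

Final heap: [40, 32, 40, 2, 29, 23, 34]


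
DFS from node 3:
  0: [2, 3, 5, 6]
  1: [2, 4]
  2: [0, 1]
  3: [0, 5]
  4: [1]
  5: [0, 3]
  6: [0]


Visit 3, push [5, 0]
Visit 0, push [6, 5, 2]
Visit 2, push [1]
Visit 1, push [4]
Visit 4, push []
Visit 5, push []
Visit 6, push []

DFS order: [3, 0, 2, 1, 4, 5, 6]


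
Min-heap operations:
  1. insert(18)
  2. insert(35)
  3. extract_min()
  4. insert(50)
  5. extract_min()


insert(18) -> [18]
insert(35) -> [18, 35]
extract_min()->18, [35]
insert(50) -> [35, 50]
extract_min()->35, [50]

Final heap: [50]


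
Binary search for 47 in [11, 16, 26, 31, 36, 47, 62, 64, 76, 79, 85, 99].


Step 1: lo=0, hi=11, mid=5, val=47

Found at index 5


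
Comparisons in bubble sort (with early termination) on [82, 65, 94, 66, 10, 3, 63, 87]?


Algorithm: bubble sort (with early termination)
Input: [82, 65, 94, 66, 10, 3, 63, 87]
Sorted: [3, 10, 63, 65, 66, 82, 87, 94]

27


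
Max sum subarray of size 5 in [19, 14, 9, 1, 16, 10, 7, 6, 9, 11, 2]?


[0:5]: 59
[1:6]: 50
[2:7]: 43
[3:8]: 40
[4:9]: 48
[5:10]: 43
[6:11]: 35

Max: 59 at [0:5]


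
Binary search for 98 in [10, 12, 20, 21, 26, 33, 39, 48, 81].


Step 1: lo=0, hi=8, mid=4, val=26
Step 2: lo=5, hi=8, mid=6, val=39
Step 3: lo=7, hi=8, mid=7, val=48
Step 4: lo=8, hi=8, mid=8, val=81

Not found


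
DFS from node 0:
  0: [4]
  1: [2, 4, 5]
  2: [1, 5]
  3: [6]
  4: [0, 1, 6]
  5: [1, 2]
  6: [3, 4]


Visit 0, push [4]
Visit 4, push [6, 1]
Visit 1, push [5, 2]
Visit 2, push [5]
Visit 5, push []
Visit 6, push [3]
Visit 3, push []

DFS order: [0, 4, 1, 2, 5, 6, 3]


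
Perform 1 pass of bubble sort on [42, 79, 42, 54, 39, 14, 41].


Initial: [42, 79, 42, 54, 39, 14, 41]
Pass 1: [42, 42, 54, 39, 14, 41, 79] (5 swaps)

After 1 pass: [42, 42, 54, 39, 14, 41, 79]


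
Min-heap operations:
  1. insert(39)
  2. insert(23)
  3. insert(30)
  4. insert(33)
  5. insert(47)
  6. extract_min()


insert(39) -> [39]
insert(23) -> [23, 39]
insert(30) -> [23, 39, 30]
insert(33) -> [23, 33, 30, 39]
insert(47) -> [23, 33, 30, 39, 47]
extract_min()->23, [30, 33, 47, 39]

Final heap: [30, 33, 47, 39]


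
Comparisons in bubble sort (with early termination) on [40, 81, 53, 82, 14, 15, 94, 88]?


Algorithm: bubble sort (with early termination)
Input: [40, 81, 53, 82, 14, 15, 94, 88]
Sorted: [14, 15, 40, 53, 81, 82, 88, 94]

25


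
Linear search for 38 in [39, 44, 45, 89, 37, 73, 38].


i=0: 39!=38
i=1: 44!=38
i=2: 45!=38
i=3: 89!=38
i=4: 37!=38
i=5: 73!=38
i=6: 38==38 found!

Found at 6, 7 comps


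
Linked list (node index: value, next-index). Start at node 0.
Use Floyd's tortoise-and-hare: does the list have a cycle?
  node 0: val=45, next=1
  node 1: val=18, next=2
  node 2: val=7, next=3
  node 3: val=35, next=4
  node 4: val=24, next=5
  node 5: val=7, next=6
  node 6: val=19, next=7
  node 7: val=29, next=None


Floyd's tortoise (slow, +1) and hare (fast, +2):
  init: slow=0, fast=0
  step 1: slow=1, fast=2
  step 2: slow=2, fast=4
  step 3: slow=3, fast=6
  step 4: fast 6->7->None, no cycle

Cycle: no


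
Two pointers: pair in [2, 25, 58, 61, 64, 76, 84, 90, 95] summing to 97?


lo=0(2)+hi=8(95)=97

Yes: 2+95=97


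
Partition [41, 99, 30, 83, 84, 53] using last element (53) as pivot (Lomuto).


Pivot: 53
  41 <= 53: advance i (no swap)
  30 <= 53: swap -> [41, 30, 99, 83, 84, 53]
Place pivot at 2: [41, 30, 53, 83, 84, 99]

Partitioned: [41, 30, 53, 83, 84, 99]


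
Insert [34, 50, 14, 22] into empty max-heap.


Insert 34: [34]
Insert 50: [50, 34]
Insert 14: [50, 34, 14]
Insert 22: [50, 34, 14, 22]

Final heap: [50, 34, 14, 22]


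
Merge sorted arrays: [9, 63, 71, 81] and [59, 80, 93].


Take 9 from A
Take 59 from B
Take 63 from A
Take 71 from A
Take 80 from B
Take 81 from A

Merged: [9, 59, 63, 71, 80, 81, 93]


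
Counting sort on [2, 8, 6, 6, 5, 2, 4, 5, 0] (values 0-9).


Input: [2, 8, 6, 6, 5, 2, 4, 5, 0]
Counts: [1, 0, 2, 0, 1, 2, 2, 0, 1, 0]

Sorted: [0, 2, 2, 4, 5, 5, 6, 6, 8]


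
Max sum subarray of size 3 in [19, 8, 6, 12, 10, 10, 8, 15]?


[0:3]: 33
[1:4]: 26
[2:5]: 28
[3:6]: 32
[4:7]: 28
[5:8]: 33

Max: 33 at [0:3]


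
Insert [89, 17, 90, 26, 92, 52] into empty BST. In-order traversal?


Insert 89: root
Insert 17: L from 89
Insert 90: R from 89
Insert 26: L from 89 -> R from 17
Insert 92: R from 89 -> R from 90
Insert 52: L from 89 -> R from 17 -> R from 26

In-order: [17, 26, 52, 89, 90, 92]


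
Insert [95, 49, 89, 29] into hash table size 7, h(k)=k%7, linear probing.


Insert 95: h=4 -> slot 4
Insert 49: h=0 -> slot 0
Insert 89: h=5 -> slot 5
Insert 29: h=1 -> slot 1

Table: [49, 29, None, None, 95, 89, None]


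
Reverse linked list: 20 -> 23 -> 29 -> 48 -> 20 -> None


Step 1: curr=20, set curr.next=prev(None) | reversed so far: 20
Step 2: curr=23, set curr.next=prev(20) | reversed so far: 23 -> 20
Step 3: curr=29, set curr.next=prev(23) | reversed so far: 29 -> 23 -> 20
Step 4: curr=48, set curr.next=prev(29) | reversed so far: 48 -> 29 -> 23 -> 20
Step 5: curr=20, set curr.next=prev(48) | reversed so far: 20 -> 48 -> 29 -> 23 -> 20

20 -> 48 -> 29 -> 23 -> 20 -> None


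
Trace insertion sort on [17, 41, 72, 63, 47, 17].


Initial: [17, 41, 72, 63, 47, 17]
Insert 41: [17, 41, 72, 63, 47, 17]
Insert 72: [17, 41, 72, 63, 47, 17]
Insert 63: [17, 41, 63, 72, 47, 17]
Insert 47: [17, 41, 47, 63, 72, 17]
Insert 17: [17, 17, 41, 47, 63, 72]

Sorted: [17, 17, 41, 47, 63, 72]


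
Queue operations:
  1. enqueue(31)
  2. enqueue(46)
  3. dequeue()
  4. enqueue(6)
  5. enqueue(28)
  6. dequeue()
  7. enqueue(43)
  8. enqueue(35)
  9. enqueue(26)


enqueue(31) -> [31]
enqueue(46) -> [31, 46]
dequeue()->31, [46]
enqueue(6) -> [46, 6]
enqueue(28) -> [46, 6, 28]
dequeue()->46, [6, 28]
enqueue(43) -> [6, 28, 43]
enqueue(35) -> [6, 28, 43, 35]
enqueue(26) -> [6, 28, 43, 35, 26]

Final queue: [6, 28, 43, 35, 26]


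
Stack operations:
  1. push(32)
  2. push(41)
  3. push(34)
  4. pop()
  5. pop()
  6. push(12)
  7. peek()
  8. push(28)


push(32) -> [32]
push(41) -> [32, 41]
push(34) -> [32, 41, 34]
pop()->34, [32, 41]
pop()->41, [32]
push(12) -> [32, 12]
peek()->12
push(28) -> [32, 12, 28]

Final stack: [32, 12, 28]


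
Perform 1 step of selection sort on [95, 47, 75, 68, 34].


Initial: [95, 47, 75, 68, 34]
Step 1: min=34 at 4
  Swap: [34, 47, 75, 68, 95]

After 1 step: [34, 47, 75, 68, 95]


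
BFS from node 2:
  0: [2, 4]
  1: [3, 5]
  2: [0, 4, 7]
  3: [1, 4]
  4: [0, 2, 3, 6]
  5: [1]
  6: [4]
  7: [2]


Visit 2, enqueue [0, 4, 7]
Visit 0, enqueue []
Visit 4, enqueue [3, 6]
Visit 7, enqueue []
Visit 3, enqueue [1]
Visit 6, enqueue []
Visit 1, enqueue [5]
Visit 5, enqueue []

BFS order: [2, 0, 4, 7, 3, 6, 1, 5]


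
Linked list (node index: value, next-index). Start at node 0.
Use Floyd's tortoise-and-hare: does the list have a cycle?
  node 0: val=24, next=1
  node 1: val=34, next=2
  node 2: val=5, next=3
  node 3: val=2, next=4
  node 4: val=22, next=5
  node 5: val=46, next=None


Floyd's tortoise (slow, +1) and hare (fast, +2):
  init: slow=0, fast=0
  step 1: slow=1, fast=2
  step 2: slow=2, fast=4
  step 3: fast 4->5->None, no cycle

Cycle: no


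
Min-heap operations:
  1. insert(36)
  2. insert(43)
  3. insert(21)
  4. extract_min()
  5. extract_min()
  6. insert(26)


insert(36) -> [36]
insert(43) -> [36, 43]
insert(21) -> [21, 43, 36]
extract_min()->21, [36, 43]
extract_min()->36, [43]
insert(26) -> [26, 43]

Final heap: [26, 43]


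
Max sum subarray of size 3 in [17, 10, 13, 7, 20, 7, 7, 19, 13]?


[0:3]: 40
[1:4]: 30
[2:5]: 40
[3:6]: 34
[4:7]: 34
[5:8]: 33
[6:9]: 39

Max: 40 at [0:3]


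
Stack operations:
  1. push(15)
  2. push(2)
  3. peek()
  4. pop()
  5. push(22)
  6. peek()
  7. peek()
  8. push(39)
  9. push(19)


push(15) -> [15]
push(2) -> [15, 2]
peek()->2
pop()->2, [15]
push(22) -> [15, 22]
peek()->22
peek()->22
push(39) -> [15, 22, 39]
push(19) -> [15, 22, 39, 19]

Final stack: [15, 22, 39, 19]


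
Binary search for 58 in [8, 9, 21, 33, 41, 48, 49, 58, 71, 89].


Step 1: lo=0, hi=9, mid=4, val=41
Step 2: lo=5, hi=9, mid=7, val=58

Found at index 7


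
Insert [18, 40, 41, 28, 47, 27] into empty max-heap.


Insert 18: [18]
Insert 40: [40, 18]
Insert 41: [41, 18, 40]
Insert 28: [41, 28, 40, 18]
Insert 47: [47, 41, 40, 18, 28]
Insert 27: [47, 41, 40, 18, 28, 27]

Final heap: [47, 41, 40, 18, 28, 27]


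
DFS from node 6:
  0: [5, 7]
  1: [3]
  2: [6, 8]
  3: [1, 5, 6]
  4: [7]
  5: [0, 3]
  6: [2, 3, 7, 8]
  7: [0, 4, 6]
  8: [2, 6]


Visit 6, push [8, 7, 3, 2]
Visit 2, push [8]
Visit 8, push []
Visit 3, push [5, 1]
Visit 1, push []
Visit 5, push [0]
Visit 0, push [7]
Visit 7, push [4]
Visit 4, push []

DFS order: [6, 2, 8, 3, 1, 5, 0, 7, 4]


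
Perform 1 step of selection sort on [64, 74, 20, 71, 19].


Initial: [64, 74, 20, 71, 19]
Step 1: min=19 at 4
  Swap: [19, 74, 20, 71, 64]

After 1 step: [19, 74, 20, 71, 64]


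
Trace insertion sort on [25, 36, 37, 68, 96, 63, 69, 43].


Initial: [25, 36, 37, 68, 96, 63, 69, 43]
Insert 36: [25, 36, 37, 68, 96, 63, 69, 43]
Insert 37: [25, 36, 37, 68, 96, 63, 69, 43]
Insert 68: [25, 36, 37, 68, 96, 63, 69, 43]
Insert 96: [25, 36, 37, 68, 96, 63, 69, 43]
Insert 63: [25, 36, 37, 63, 68, 96, 69, 43]
Insert 69: [25, 36, 37, 63, 68, 69, 96, 43]
Insert 43: [25, 36, 37, 43, 63, 68, 69, 96]

Sorted: [25, 36, 37, 43, 63, 68, 69, 96]


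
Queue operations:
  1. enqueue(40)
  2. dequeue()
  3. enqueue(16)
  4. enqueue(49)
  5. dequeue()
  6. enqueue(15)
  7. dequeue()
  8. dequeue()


enqueue(40) -> [40]
dequeue()->40, []
enqueue(16) -> [16]
enqueue(49) -> [16, 49]
dequeue()->16, [49]
enqueue(15) -> [49, 15]
dequeue()->49, [15]
dequeue()->15, []

Final queue: []


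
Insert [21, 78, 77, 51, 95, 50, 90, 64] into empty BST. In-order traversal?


Insert 21: root
Insert 78: R from 21
Insert 77: R from 21 -> L from 78
Insert 51: R from 21 -> L from 78 -> L from 77
Insert 95: R from 21 -> R from 78
Insert 50: R from 21 -> L from 78 -> L from 77 -> L from 51
Insert 90: R from 21 -> R from 78 -> L from 95
Insert 64: R from 21 -> L from 78 -> L from 77 -> R from 51

In-order: [21, 50, 51, 64, 77, 78, 90, 95]


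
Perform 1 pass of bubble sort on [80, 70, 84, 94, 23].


Initial: [80, 70, 84, 94, 23]
Pass 1: [70, 80, 84, 23, 94] (2 swaps)

After 1 pass: [70, 80, 84, 23, 94]


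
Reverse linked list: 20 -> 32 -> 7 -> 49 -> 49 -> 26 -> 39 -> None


Step 1: curr=20, set curr.next=prev(None) | reversed so far: 20
Step 2: curr=32, set curr.next=prev(20) | reversed so far: 32 -> 20
Step 3: curr=7, set curr.next=prev(32) | reversed so far: 7 -> 32 -> 20
Step 4: curr=49, set curr.next=prev(7) | reversed so far: 49 -> 7 -> 32 -> 20
Step 5: curr=49, set curr.next=prev(49) | reversed so far: 49 -> 49 -> 7 -> 32 -> 20
Step 6: curr=26, set curr.next=prev(49) | reversed so far: 26 -> 49 -> 49 -> 7 -> 32 -> 20
Step 7: curr=39, set curr.next=prev(26) | reversed so far: 39 -> 26 -> 49 -> 49 -> 7 -> 32 -> 20

39 -> 26 -> 49 -> 49 -> 7 -> 32 -> 20 -> None


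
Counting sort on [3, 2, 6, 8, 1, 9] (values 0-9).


Input: [3, 2, 6, 8, 1, 9]
Counts: [0, 1, 1, 1, 0, 0, 1, 0, 1, 1]

Sorted: [1, 2, 3, 6, 8, 9]


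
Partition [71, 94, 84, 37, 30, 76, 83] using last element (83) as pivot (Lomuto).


Pivot: 83
  71 <= 83: advance i (no swap)
  37 <= 83: swap -> [71, 37, 84, 94, 30, 76, 83]
  30 <= 83: swap -> [71, 37, 30, 94, 84, 76, 83]
  76 <= 83: swap -> [71, 37, 30, 76, 84, 94, 83]
Place pivot at 4: [71, 37, 30, 76, 83, 94, 84]

Partitioned: [71, 37, 30, 76, 83, 94, 84]


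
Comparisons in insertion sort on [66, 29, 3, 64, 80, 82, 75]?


Algorithm: insertion sort
Input: [66, 29, 3, 64, 80, 82, 75]
Sorted: [3, 29, 64, 66, 75, 80, 82]

10


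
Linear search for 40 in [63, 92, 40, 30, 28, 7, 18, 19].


i=0: 63!=40
i=1: 92!=40
i=2: 40==40 found!

Found at 2, 3 comps
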